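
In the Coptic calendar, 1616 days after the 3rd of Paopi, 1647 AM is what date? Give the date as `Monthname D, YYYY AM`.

Counting 1616 days forward from JDN 2426263 reaches JDN 2427879, which is Paremhat 8, 1651 AM.

Paremhat 8, 1651 AM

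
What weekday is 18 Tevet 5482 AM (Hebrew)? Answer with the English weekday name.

Wednesday

This is JDN 2350014 (7 January 1722 Gregorian).
2350014 ≡ 2 (mod 7); counting from Monday = 0 gives Wednesday.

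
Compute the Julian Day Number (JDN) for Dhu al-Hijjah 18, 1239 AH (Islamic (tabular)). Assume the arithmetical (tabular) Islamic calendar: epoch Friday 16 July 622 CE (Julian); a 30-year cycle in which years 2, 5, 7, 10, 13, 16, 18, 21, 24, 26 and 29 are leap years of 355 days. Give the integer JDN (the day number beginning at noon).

In the Gregorian calendar the same day is 14 August 1824.
JDN 2400001 is 17 November 1858 CE (Gregorian), MJD 0; the target day is −12513 days from there, so JDN = 2387488.

2387488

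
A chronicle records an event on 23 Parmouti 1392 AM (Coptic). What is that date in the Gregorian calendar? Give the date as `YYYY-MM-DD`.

1676-04-28

Both dates share Julian Day Number 2333325; in the Gregorian calendar that is 28 April 1676 CE.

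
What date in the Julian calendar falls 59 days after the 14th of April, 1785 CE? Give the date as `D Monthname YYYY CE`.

12 June 1785 CE

The starting date is JDN 2373133; 2373133 + 59 = 2373192.
JDN 2373192 corresponds to 12 June 1785 CE.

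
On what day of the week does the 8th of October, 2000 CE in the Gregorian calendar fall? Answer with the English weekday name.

Sunday

JDN 2451826 mod 7 = 6, and JDN 0 was a Monday, so this is a Sunday.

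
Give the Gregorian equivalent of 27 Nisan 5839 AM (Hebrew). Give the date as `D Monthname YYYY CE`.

Both dates share Julian Day Number 2480517; in the Gregorian calendar that is 28 April 2079 CE.

28 April 2079 CE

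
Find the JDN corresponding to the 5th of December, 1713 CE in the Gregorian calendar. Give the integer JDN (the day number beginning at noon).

2347059

JDN 2451545 is 1 January 2000 CE (Gregorian); the target day is −104486 days from there, so JDN = 2347059.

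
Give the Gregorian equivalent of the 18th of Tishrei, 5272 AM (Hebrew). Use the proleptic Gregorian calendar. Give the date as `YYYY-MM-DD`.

Both dates share Julian Day Number 2273233; in the Gregorian calendar that is 20 October 1511 CE.

1511-10-20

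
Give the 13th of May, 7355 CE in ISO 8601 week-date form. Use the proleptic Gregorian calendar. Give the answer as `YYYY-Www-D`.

The weekday is Tuesday (ISO weekday 2).
That Tuesday belongs to ISO week 20 of ISO year 7355.

7355-W20-2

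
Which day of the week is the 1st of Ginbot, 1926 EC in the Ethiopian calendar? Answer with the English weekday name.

This is JDN 2427567 (9 May 1934 Gregorian).
2427567 ≡ 2 (mod 7); counting from Monday = 0 gives Wednesday.

Wednesday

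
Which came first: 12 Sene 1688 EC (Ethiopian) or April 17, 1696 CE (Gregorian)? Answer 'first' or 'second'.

Converting both to JDN: 2340679 vs 2340619; the smaller is the second.

second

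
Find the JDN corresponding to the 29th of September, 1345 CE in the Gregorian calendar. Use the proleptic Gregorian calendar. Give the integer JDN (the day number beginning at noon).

2212583

JDN 2299161 is 15 October 1582 CE (Gregorian); the target day is −86578 days from there, so JDN = 2212583.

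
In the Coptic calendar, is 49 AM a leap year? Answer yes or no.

49 mod 4 = 1; in the Coptic calendar a year is leap when year mod 4 = 3, so it is a common year.

no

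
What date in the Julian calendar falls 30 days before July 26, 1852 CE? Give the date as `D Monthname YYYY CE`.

Counting 30 days back from JDN 2397708 reaches JDN 2397678, which is 26 June 1852 CE.

26 June 1852 CE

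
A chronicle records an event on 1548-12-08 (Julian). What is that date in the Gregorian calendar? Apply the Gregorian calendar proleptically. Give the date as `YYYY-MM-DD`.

At this point the Julian calendar is 10 days behind the Gregorian.
8 December 1548 Julian + 10 days → 18 December 1548 Gregorian.

1548-12-18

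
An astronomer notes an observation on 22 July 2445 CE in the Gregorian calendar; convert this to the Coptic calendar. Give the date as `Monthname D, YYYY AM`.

Both dates share Julian Day Number 2614281; in the Coptic calendar that is 12 Epip 2161 AM.

Epip 12, 2161 AM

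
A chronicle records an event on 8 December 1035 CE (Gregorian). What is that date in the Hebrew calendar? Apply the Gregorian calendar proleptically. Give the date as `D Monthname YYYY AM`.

Julian Day Number of the source date = 2099427.
Converting JDN 2099427 to the Hebrew calendar gives 29 Kislev 4796 AM.

29 Kislev 4796 AM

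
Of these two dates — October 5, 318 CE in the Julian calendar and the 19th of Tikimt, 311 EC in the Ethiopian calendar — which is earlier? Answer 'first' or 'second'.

First date → JDN 1837485; second date → JDN 1837496.
JDN 1837485 < JDN 1837496, so the first date is earlier.

first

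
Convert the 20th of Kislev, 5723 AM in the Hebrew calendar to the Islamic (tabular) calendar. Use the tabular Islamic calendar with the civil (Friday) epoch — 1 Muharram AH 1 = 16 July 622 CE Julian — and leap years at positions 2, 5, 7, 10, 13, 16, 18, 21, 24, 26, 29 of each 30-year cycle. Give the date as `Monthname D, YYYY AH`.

Rajab 20, 1382 AH

The source date corresponds to 17 December 1962 in the Gregorian calendar (JDN 2438016).
That day falls on 20 Rajab 1382 AH in the tabular Islamic calendar.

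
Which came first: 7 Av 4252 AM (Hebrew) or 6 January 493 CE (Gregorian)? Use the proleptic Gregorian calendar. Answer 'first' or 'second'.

first

The two dates have Julian Day Numbers 1900959 and 1901131 respectively.
Since 1900959 < 1901131, the first date comes first.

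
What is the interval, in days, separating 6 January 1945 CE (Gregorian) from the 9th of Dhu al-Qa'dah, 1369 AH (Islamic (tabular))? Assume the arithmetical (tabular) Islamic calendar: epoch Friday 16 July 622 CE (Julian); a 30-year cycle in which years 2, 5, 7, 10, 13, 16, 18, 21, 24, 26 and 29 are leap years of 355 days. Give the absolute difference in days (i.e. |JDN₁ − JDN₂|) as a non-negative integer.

2055

First date → JDN 2431462; second date → JDN 2433517.
The interval is |2431462 − 2433517| = 2055 days.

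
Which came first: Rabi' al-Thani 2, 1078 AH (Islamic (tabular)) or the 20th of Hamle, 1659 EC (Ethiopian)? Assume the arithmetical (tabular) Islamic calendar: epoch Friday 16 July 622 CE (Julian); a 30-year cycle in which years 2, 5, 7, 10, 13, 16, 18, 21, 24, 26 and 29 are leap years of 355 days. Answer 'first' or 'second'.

second

The two dates have Julian Day Numbers 2330183 and 2330124 respectively.
Since 2330124 < 2330183, the second date comes first.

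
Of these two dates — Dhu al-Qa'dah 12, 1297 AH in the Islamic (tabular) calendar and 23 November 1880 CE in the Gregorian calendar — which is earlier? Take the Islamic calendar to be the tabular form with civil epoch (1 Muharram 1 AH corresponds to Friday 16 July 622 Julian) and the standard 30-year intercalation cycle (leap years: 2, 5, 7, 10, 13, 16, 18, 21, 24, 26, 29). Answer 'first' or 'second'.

first

First date → JDN 2408005; second date → JDN 2408043.
JDN 2408005 < JDN 2408043, so the first date is earlier.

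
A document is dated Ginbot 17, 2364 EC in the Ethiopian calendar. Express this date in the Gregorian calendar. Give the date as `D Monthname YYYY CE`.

Both dates share Julian Day Number 2587563; in the Gregorian calendar that is 28 May 2372 CE.

28 May 2372 CE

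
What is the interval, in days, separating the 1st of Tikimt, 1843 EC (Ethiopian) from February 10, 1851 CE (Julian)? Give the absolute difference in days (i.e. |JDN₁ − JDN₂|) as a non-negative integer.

135

JDN of the first date = 2397041.
JDN of the second date = 2397176.
|2397176 − 2397041| = 135.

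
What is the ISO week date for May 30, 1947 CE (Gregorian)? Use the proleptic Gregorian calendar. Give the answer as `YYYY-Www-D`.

1947-W22-5

The weekday is Friday (ISO weekday 5).
That Friday belongs to ISO week 22 of ISO year 1947.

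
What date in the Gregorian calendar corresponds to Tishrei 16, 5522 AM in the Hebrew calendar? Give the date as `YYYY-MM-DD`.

Julian Day Number of the source date = 2364539.
Converting JDN 2364539 to the Gregorian calendar gives 14 October 1761 CE.

1761-10-14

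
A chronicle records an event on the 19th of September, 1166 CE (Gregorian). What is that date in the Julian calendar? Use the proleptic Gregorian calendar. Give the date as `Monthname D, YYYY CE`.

The Julian–Gregorian offset here is 7 days (Julian trailing).
19 September 1166 Gregorian − 7 days → 12 September 1166 Julian.

September 12, 1166 CE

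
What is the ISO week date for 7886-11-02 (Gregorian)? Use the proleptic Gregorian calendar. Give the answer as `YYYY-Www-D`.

7886-W44-2

The weekday is Tuesday (ISO weekday 2).
That Tuesday belongs to ISO week 44 of ISO year 7886.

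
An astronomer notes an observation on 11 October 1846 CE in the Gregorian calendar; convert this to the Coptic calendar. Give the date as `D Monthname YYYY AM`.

Julian Day Number of the source date = 2395581.
Converting JDN 2395581 to the Coptic calendar gives 2 Paopi 1563 AM.

2 Paopi 1563 AM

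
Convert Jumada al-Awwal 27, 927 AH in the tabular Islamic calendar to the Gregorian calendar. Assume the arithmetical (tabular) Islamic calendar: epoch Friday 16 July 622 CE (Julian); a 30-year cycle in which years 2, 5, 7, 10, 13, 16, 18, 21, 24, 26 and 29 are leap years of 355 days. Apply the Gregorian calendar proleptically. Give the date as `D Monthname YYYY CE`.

15 May 1521 CE

Julian Day Number of the source date = 2276728.
Converting JDN 2276728 to the Gregorian calendar gives 15 May 1521 CE.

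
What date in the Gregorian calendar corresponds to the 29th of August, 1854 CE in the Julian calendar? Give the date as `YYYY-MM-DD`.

For dates in this range the Gregorian date is 12 days ahead of the Julian.
29 August 1854 Julian + 12 days → 10 September 1854 Gregorian.

1854-09-10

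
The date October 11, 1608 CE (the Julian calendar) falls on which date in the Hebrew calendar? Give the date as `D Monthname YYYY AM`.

11 Cheshvan 5369 AM

The source date corresponds to 21 October 1608 in the Gregorian calendar (JDN 2308664).
That day falls on 11 Cheshvan 5369 AM in the Hebrew calendar.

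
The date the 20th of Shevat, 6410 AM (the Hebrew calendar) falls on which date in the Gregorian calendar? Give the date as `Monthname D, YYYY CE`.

February 14, 2650 CE

Julian Day Number of the source date = 2688997.
Converting JDN 2688997 to the Gregorian calendar gives 14 February 2650 CE.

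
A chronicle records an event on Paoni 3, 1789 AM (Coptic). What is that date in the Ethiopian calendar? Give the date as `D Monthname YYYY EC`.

3 Sene 2065 EC

Both dates share Julian Day Number 2478369; in the Ethiopian calendar that is 3 Sene 2065 EC.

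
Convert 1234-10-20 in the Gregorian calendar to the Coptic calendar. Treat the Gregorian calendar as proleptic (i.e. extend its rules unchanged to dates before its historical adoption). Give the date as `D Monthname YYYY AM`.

16 Paopi 951 AM

Julian Day Number of the source date = 2172062.
Converting JDN 2172062 to the Coptic calendar gives 16 Paopi 951 AM.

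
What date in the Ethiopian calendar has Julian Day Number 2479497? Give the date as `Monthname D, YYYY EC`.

Hamle 5, 2068 EC

The Gregorian equivalent of JDN 2479497 is 12 July 2076.
In the Ethiopian calendar that day is Hamle 5, 2068 EC.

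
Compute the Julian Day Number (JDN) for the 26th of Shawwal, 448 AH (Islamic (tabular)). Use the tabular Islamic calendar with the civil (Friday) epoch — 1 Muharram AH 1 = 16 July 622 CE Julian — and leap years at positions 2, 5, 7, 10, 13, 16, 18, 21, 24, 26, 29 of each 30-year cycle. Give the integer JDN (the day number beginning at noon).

2107133

In the proleptic Gregorian calendar the same day is 12 January 1057.
JDN 2299161 is 15 October 1582 CE (Gregorian); the target day is −192028 days from there, so JDN = 2107133.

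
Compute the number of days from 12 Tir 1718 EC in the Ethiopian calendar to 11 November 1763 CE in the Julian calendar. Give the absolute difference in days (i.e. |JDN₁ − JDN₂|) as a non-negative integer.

JDN of the first date = 2351486.
JDN of the second date = 2365308.
|2365308 − 2351486| = 13822.

13822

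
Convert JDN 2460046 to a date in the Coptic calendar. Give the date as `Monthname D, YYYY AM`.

Parmouti 3, 1739 AM

The Gregorian equivalent of JDN 2460046 is 11 April 2023.
In the Coptic calendar that day is Parmouti 3, 1739 AM.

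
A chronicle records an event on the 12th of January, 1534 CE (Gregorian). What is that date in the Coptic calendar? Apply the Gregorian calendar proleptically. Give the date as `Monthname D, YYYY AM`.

Julian Day Number of the source date = 2281353.
Converting JDN 2281353 to the Coptic calendar gives 7 Tobi 1250 AM.

Tobi 7, 1250 AM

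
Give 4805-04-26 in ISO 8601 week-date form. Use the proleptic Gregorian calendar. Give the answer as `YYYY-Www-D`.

The weekday is Tuesday (ISO weekday 2).
That Tuesday belongs to ISO week 17 of ISO year 4805.

4805-W17-2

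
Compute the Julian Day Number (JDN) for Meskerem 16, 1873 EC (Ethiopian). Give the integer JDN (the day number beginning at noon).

In the Gregorian calendar the same day is 25 September 1880.
JDN 2451545 is 1 January 2000 CE (Gregorian); the target day is −43561 days from there, so JDN = 2407984.

2407984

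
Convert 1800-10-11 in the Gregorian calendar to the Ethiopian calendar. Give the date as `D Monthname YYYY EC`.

Both dates share Julian Day Number 2378780; in the Ethiopian calendar that is 2 Tikimt 1793 EC.

2 Tikimt 1793 EC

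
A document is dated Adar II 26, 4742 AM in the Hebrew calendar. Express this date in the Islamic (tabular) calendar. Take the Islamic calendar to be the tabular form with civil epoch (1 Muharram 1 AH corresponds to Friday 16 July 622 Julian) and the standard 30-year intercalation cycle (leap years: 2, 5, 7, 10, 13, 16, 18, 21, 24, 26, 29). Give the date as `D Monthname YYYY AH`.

The source date corresponds to 29 March 982 in the proleptic Gregorian calendar (JDN 2079816).
That day falls on 25 Ramadan 371 AH in the tabular Islamic calendar.

25 Ramadan 371 AH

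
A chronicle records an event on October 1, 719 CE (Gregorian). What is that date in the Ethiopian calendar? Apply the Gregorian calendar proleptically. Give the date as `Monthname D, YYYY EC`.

Meskerem 29, 712 EC

Both dates share Julian Day Number 1983942; in the Ethiopian calendar that is 29 Meskerem 712 EC.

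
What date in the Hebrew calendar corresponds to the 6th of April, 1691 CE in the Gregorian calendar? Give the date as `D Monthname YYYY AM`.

7 Nisan 5451 AM

Both dates share Julian Day Number 2338781; in the Hebrew calendar that is 7 Nisan 5451 AM.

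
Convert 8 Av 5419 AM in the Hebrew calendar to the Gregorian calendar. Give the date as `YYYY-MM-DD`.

Julian Day Number of the source date = 2327206.
Converting JDN 2327206 to the Gregorian calendar gives 28 July 1659 CE.

1659-07-28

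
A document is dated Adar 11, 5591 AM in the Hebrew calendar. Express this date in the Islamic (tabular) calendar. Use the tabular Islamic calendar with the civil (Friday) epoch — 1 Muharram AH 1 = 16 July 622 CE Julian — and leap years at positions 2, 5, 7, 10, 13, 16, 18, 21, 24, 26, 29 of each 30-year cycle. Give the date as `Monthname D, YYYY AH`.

Ramadan 12, 1246 AH

The source date corresponds to 24 February 1831 in the Gregorian calendar (JDN 2389873).
That day falls on 12 Ramadan 1246 AH in the tabular Islamic calendar.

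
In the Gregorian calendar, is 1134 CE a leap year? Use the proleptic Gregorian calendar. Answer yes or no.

no

1134 is not divisible by 4, so it is a common year.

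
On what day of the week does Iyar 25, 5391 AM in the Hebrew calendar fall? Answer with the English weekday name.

Tuesday

Equivalently 27 May 1631 Gregorian, JDN 2316917.
JDN 2316917 mod 7 = 1, and JDN 0 was a Monday, so this is a Tuesday.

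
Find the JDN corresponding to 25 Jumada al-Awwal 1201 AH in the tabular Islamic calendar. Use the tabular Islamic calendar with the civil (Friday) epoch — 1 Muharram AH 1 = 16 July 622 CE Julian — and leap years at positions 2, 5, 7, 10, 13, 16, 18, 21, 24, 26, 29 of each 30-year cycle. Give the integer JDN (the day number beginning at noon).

Equivalently 15 March 1787 (Gregorian).
JDN 2400001 is 17 November 1858 CE (Gregorian), MJD 0; the target day is −26179 days from there, so JDN = 2373822.

2373822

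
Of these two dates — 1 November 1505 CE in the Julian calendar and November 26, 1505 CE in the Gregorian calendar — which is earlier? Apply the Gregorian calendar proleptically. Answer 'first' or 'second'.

first

Converting both to JDN: 2271064 vs 2271079; the smaller is the first.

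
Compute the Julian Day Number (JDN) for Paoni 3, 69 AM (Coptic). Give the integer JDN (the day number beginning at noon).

1850139

In the proleptic Gregorian calendar the same day is 29 May 353.
JDN 2299161 is 15 October 1582 CE (Gregorian); the target day is −449022 days from there, so JDN = 1850139.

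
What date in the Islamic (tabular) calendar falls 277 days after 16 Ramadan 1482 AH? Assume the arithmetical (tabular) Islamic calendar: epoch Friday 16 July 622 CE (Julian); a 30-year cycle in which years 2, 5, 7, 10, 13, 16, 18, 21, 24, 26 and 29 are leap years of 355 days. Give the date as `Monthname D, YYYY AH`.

The starting date is JDN 2473508; 2473508 + 277 = 2473785.
JDN 2473785 corresponds to Jumada al-Thani 27, 1483 AH.

Jumada al-Thani 27, 1483 AH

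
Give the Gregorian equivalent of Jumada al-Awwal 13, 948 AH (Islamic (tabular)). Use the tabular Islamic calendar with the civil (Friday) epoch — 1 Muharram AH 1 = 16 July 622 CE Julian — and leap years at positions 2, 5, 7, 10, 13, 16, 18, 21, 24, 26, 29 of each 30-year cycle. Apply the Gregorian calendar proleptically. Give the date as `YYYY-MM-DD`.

Julian Day Number of the source date = 2284155.
Converting JDN 2284155 to the Gregorian calendar gives 14 September 1541 CE.

1541-09-14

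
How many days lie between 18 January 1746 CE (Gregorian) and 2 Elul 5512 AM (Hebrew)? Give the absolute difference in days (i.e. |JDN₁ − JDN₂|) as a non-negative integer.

2398

JDN of the first date = 2358791.
JDN of the second date = 2361189.
|2361189 − 2358791| = 2398.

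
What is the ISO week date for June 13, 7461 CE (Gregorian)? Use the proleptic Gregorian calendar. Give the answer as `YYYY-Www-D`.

7461-W24-4

The weekday is Thursday (ISO weekday 4).
That Thursday belongs to ISO week 24 of ISO year 7461.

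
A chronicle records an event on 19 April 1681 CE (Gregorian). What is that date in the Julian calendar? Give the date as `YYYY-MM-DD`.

The Julian–Gregorian offset here is 10 days (Julian trailing).
19 April 1681 Gregorian − 10 days → 9 April 1681 Julian.

1681-04-09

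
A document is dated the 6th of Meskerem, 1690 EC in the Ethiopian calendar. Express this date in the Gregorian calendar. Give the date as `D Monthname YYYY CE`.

Julian Day Number of the source date = 2341133.
Converting JDN 2341133 to the Gregorian calendar gives 13 September 1697 CE.

13 September 1697 CE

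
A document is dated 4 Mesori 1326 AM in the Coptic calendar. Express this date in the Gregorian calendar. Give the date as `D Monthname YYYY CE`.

7 August 1610 CE

Both dates share Julian Day Number 2309319; in the Gregorian calendar that is 7 August 1610 CE.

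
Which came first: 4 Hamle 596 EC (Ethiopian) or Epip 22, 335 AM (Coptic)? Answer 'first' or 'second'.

first

The two dates have Julian Day Numbers 1941848 and 1947344 respectively.
Since 1941848 < 1947344, the first date comes first.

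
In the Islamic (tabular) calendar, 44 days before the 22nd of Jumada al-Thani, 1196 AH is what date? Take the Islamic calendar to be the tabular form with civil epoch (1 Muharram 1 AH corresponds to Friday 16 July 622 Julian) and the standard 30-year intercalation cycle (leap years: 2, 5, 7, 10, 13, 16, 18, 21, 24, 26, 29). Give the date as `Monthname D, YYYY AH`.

Jumada al-Awwal 8, 1196 AH

Counting 44 days back from JDN 2372077 reaches JDN 2372033, which is Jumada al-Awwal 8, 1196 AH.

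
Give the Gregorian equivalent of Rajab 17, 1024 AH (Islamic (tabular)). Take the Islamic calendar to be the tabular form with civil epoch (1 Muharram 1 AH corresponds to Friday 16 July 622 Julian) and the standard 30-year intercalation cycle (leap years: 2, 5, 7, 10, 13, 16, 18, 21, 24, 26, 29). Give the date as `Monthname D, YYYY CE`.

August 12, 1615 CE

Both dates share Julian Day Number 2311150; in the Gregorian calendar that is 12 August 1615 CE.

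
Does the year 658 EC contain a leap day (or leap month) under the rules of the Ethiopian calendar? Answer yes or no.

658 mod 4 = 2; in the Ethiopian calendar a year is leap when year mod 4 = 3, so it is a common year.

no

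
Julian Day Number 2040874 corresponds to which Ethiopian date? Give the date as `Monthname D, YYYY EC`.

Nehase 18, 867 EC

JDN 2040874 is 15 August 875 in the proleptic Gregorian calendar.
In the Ethiopian calendar that day is Nehase 18, 867 EC.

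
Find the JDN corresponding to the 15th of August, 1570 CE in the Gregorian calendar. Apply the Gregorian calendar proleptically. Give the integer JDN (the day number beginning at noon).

2294717

JDN 2299161 is 15 October 1582 CE (Gregorian); the target day is −4444 days from there, so JDN = 2294717.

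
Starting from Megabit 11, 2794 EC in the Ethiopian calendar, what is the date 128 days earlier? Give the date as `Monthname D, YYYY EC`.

Counting 128 days back from JDN 2744554 reaches JDN 2744426, which is Hidar 3, 2794 EC.

Hidar 3, 2794 EC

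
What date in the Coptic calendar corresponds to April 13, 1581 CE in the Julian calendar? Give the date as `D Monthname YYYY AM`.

Both dates share Julian Day Number 2298621; in the Coptic calendar that is 18 Parmouti 1297 AM.

18 Parmouti 1297 AM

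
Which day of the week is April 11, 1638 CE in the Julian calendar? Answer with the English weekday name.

Wednesday

In the Gregorian calendar this is 21 April 1638 (JDN 2319438).
2319438 ≡ 2 (mod 7); counting from Monday = 0 gives Wednesday.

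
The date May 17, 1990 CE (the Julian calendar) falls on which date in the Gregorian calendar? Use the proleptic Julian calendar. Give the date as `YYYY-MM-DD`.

1990-05-30

At this point the Julian calendar is 13 days behind the Gregorian.
17 May 1990 Julian + 13 days → 30 May 1990 Gregorian.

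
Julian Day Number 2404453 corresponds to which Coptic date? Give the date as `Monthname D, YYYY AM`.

The Gregorian equivalent of JDN 2404453 is 25 January 1871.
In the Coptic calendar that day is Tobi 18, 1587 AM.

Tobi 18, 1587 AM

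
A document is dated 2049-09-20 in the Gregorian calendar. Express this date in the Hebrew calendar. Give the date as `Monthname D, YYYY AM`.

Elul 23, 5809 AM

Both dates share Julian Day Number 2469705; in the Hebrew calendar that is 23 Elul 5809 AM.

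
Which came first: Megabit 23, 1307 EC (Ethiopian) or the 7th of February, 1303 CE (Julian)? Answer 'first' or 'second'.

The two dates have Julian Day Numbers 2201439 and 2197016 respectively.
Since 2197016 < 2201439, the second date comes first.

second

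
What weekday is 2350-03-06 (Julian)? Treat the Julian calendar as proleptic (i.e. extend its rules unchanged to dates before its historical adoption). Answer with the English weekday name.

Wednesday

This is JDN 2579460 (22 March 2350 Gregorian).
Since JDN mod 7 = 2 (0 = Monday), the day is Wednesday.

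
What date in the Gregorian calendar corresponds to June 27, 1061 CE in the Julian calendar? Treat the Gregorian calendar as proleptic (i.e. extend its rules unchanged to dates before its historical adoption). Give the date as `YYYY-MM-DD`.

The Julian–Gregorian offset here is 6 days (Julian trailing).
27 June 1061 Julian + 6 days → 3 July 1061 Gregorian.

1061-07-03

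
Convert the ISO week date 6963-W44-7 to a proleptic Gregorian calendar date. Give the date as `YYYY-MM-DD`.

6963-11-06

ISO week 1 of 6963 is the week containing the first Thursday of 6963.
Week 44, day 7 (Sunday) lands on 6963-11-06.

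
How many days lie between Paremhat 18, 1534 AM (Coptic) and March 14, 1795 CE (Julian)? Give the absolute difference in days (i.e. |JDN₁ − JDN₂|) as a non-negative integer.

8401

First date → JDN 2385155; second date → JDN 2376754.
The interval is |2385155 − 2376754| = 8401 days.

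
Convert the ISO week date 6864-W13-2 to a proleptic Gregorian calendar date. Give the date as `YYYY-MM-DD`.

ISO week 1 of 6864 is the week containing the first Thursday of 6864.
Week 13, day 2 (Tuesday) lands on 6864-03-25.

6864-03-25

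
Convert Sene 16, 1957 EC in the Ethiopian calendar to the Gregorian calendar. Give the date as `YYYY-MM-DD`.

1965-06-23

Both dates share Julian Day Number 2438935; in the Gregorian calendar that is 23 June 1965 CE.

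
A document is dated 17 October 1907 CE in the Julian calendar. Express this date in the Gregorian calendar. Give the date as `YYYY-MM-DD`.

1907-10-30

The Julian–Gregorian offset here is 13 days (Julian trailing).
17 October 1907 Julian + 13 days → 30 October 1907 Gregorian.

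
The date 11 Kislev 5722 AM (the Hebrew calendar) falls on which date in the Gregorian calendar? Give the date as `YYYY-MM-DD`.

1961-11-19

Both dates share Julian Day Number 2437623; in the Gregorian calendar that is 19 November 1961 CE.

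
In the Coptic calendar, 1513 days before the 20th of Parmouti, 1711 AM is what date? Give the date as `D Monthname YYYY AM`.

The starting date is JDN 2449836; 2449836 − 1513 = 2448323.
JDN 2448323 corresponds to 28 Meshir 1707 AM.

28 Meshir 1707 AM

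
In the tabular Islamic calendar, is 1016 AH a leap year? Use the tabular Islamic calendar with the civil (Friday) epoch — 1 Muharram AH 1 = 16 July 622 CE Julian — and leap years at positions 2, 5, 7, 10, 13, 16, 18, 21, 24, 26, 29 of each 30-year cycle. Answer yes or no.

yes

Year 1016 AH is year 26 of its 30-year cycle; leap positions are 2, 5, 7, 10, 13, 16, 18, 21, 24, 26, 29, so it is a leap year (355 days).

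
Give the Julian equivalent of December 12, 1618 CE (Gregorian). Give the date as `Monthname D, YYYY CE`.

At this point the Julian calendar is 10 days behind the Gregorian.
12 December 1618 Gregorian − 10 days → 2 December 1618 Julian.

December 2, 1618 CE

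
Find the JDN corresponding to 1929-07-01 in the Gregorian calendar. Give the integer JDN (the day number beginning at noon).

JDN 2451545 is 1 January 2000 CE (Gregorian); the target day is −25751 days from there, so JDN = 2425794.

2425794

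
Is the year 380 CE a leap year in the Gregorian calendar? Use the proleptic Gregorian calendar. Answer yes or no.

yes

380 is divisible by 4 and not by 100, so it is a leap year.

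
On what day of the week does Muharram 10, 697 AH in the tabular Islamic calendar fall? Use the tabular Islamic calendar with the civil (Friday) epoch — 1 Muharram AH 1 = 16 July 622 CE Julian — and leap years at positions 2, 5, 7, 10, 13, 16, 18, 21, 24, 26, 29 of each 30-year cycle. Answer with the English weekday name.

Monday

Equivalently 4 November 1297 Gregorian, JDN 2195088.
2195088 ≡ 0 (mod 7); counting from Monday = 0 gives Monday.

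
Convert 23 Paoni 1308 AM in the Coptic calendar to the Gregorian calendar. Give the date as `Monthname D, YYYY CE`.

Julian Day Number of the source date = 2302704.
Converting JDN 2302704 to the Gregorian calendar gives 27 June 1592 CE.

June 27, 1592 CE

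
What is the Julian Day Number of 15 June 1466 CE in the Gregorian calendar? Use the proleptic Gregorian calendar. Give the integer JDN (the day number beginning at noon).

2256671

JDN 2400001 is 17 November 1858 CE (Gregorian), MJD 0; the target day is −143330 days from there, so JDN = 2256671.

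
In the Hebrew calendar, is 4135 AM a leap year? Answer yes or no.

no

Hebrew year 4135 is year 12 of its 19-year Metonic cycle; leap years are at positions 3, 6, 8, 11, 14, 17, 19, so it is a common year (12 months).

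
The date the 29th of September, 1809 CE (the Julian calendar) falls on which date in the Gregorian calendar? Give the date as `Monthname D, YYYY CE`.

October 11, 1809 CE

For dates in this range the Gregorian date is 12 days ahead of the Julian.
29 September 1809 Julian + 12 days → 11 October 1809 Gregorian.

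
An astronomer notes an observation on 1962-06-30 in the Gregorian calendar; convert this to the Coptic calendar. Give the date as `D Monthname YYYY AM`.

23 Paoni 1678 AM

Julian Day Number of the source date = 2437846.
Converting JDN 2437846 to the Coptic calendar gives 23 Paoni 1678 AM.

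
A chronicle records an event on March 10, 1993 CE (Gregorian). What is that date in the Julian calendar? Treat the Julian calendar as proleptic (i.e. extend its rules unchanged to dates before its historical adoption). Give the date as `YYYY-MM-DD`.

1993-02-25

At this point the Julian calendar is 13 days behind the Gregorian.
10 March 1993 Gregorian − 13 days → 25 February 1993 Julian.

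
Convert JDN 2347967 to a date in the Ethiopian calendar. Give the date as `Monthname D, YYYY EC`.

Ginbot 25, 1708 EC

The Gregorian equivalent of JDN 2347967 is 31 May 1716.
In the Ethiopian calendar that day is Ginbot 25, 1708 EC.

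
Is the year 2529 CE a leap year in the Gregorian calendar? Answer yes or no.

no

2529 is not divisible by 4, so it is a common year.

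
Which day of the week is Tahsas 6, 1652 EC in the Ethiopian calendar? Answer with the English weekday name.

Equivalently 13 December 1659 Gregorian, JDN 2327344.
Since JDN mod 7 = 5 (0 = Monday), the day is Saturday.

Saturday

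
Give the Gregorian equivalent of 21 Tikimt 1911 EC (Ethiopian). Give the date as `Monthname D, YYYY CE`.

Both dates share Julian Day Number 2421898; in the Gregorian calendar that is 31 October 1918 CE.

October 31, 1918 CE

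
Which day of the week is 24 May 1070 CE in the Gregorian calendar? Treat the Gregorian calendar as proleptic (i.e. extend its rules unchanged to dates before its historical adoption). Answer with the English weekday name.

2112013 ≡ 1 (mod 7); counting from Monday = 0 gives Tuesday.

Tuesday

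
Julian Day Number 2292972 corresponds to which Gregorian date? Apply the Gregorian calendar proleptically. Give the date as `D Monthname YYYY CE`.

4 November 1565 CE

JDN 2451545 is 1 Jan 2000; 2292972 is −158573 days from there.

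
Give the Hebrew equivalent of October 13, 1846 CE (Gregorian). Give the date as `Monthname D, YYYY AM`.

Julian Day Number of the source date = 2395583.
Converting JDN 2395583 to the Hebrew calendar gives 23 Tishrei 5607 AM.

Tishrei 23, 5607 AM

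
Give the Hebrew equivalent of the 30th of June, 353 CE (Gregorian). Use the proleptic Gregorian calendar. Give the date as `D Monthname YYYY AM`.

Julian Day Number of the source date = 1850171.
Converting JDN 1850171 to the Hebrew calendar gives 10 Tammuz 4113 AM.

10 Tammuz 4113 AM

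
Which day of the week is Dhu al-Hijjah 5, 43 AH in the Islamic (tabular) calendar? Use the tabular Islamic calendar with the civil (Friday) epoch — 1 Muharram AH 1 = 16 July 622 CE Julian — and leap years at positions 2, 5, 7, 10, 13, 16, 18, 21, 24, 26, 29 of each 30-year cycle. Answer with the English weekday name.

Saturday

This is JDN 1963652 (12 March 664 Gregorian).
Since JDN mod 7 = 5 (0 = Monday), the day is Saturday.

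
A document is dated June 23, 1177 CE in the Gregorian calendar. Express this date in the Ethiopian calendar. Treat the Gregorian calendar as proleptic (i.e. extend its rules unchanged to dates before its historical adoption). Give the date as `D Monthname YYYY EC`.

22 Sene 1169 EC

Both dates share Julian Day Number 2151124; in the Ethiopian calendar that is 22 Sene 1169 EC.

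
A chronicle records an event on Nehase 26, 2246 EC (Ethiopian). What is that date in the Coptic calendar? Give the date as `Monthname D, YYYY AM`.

Julian Day Number of the source date = 2544562.
Converting JDN 2544562 to the Coptic calendar gives 26 Mesori 1970 AM.

Mesori 26, 1970 AM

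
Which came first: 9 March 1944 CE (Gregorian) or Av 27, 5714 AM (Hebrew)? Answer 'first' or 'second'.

The two dates have Julian Day Numbers 2431159 and 2434981 respectively.
Since 2431159 < 2434981, the first date comes first.

first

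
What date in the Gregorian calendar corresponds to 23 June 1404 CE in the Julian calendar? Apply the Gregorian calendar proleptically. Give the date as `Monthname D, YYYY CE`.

At this point the Julian calendar is 9 days behind the Gregorian.
23 June 1404 Julian + 9 days → 2 July 1404 Gregorian.

July 2, 1404 CE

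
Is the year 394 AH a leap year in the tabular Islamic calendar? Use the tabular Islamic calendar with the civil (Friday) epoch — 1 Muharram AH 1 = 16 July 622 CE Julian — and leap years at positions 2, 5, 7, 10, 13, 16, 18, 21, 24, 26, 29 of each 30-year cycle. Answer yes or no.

no

Year 394 AH is year 4 of its 30-year cycle; leap positions are 2, 5, 7, 10, 13, 16, 18, 21, 24, 26, 29, so it is a common year (354 days).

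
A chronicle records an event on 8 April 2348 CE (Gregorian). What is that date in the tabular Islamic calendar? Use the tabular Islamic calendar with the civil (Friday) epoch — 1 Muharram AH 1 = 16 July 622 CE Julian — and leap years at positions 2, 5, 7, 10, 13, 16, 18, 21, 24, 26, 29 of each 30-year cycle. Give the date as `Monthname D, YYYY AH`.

Both dates share Julian Day Number 2578747; in the tabular Islamic calendar that is 8 Ramadan 1779 AH.

Ramadan 8, 1779 AH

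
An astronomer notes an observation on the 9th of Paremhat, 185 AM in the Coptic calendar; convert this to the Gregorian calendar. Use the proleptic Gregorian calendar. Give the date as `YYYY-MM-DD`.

Julian Day Number of the source date = 1892424.
Converting JDN 1892424 to the Gregorian calendar gives 6 March 469 CE.

0469-03-06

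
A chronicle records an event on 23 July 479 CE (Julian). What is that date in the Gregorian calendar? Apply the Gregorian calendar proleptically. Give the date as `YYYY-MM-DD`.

The Julian–Gregorian offset here is 1 day (Julian trailing).
23 July 479 Julian + 1 day → 24 July 479 Gregorian.

0479-07-24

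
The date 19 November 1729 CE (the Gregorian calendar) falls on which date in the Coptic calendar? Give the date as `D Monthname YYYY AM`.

12 Hathor 1446 AM

Both dates share Julian Day Number 2352887; in the Coptic calendar that is 12 Hathor 1446 AM.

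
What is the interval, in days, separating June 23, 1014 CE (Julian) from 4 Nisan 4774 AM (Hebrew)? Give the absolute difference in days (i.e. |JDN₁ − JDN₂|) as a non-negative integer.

JDN of the first date = 2091595.
JDN of the second date = 2091487.
|2091487 − 2091595| = 108.

108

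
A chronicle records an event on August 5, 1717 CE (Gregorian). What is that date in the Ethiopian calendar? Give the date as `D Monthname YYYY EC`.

Julian Day Number of the source date = 2348398.
Converting JDN 2348398 to the Ethiopian calendar gives 1 Nehase 1709 EC.

1 Nehase 1709 EC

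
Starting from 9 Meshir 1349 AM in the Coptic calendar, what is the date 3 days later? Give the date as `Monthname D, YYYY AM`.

Meshir 12, 1349 AM

The starting date is JDN 2317545; 2317545 + 3 = 2317548.
JDN 2317548 corresponds to Meshir 12, 1349 AM.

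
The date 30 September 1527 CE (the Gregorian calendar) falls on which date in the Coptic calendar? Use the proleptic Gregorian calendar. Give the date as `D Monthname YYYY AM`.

Both dates share Julian Day Number 2279057; in the Coptic calendar that is 22 Thout 1244 AM.

22 Thout 1244 AM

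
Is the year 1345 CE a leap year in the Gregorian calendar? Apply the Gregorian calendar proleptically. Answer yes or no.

no

1345 is not divisible by 4, so it is a common year.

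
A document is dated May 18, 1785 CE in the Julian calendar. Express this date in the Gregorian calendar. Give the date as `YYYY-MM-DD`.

1785-05-29

At this point the Julian calendar is 11 days behind the Gregorian.
18 May 1785 Julian + 11 days → 29 May 1785 Gregorian.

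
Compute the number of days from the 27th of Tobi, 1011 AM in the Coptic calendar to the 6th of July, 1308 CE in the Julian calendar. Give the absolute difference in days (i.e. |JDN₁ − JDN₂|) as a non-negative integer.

4914

First date → JDN 2194078; second date → JDN 2198992.
The interval is |2194078 − 2198992| = 4914 days.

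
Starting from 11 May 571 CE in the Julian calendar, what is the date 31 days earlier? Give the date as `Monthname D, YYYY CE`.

April 10, 571 CE

Counting 31 days back from JDN 1929746 reaches JDN 1929715, which is April 10, 571 CE.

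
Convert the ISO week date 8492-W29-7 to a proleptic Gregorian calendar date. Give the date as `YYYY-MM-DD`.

ISO week 1 of 8492 is the week containing the first Thursday of 8492.
Week 29, day 7 (Sunday) lands on 8492-07-20.

8492-07-20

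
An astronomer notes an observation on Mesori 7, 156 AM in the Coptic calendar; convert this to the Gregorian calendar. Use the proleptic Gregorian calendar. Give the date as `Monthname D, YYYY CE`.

Julian Day Number of the source date = 1881980.
Converting JDN 1881980 to the Gregorian calendar gives 1 August 440 CE.

August 1, 440 CE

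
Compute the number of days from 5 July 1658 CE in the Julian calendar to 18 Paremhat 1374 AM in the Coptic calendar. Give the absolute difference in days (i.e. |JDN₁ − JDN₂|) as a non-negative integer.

First date → JDN 2326828; second date → JDN 2326715.
The interval is |2326828 − 2326715| = 113 days.

113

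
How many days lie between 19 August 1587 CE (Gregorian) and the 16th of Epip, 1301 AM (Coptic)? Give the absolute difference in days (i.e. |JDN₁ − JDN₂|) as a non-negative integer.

First date → JDN 2300930; second date → JDN 2300170.
The interval is |2300930 − 2300170| = 760 days.

760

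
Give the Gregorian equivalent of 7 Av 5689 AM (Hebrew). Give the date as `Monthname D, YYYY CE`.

Both dates share Julian Day Number 2425837; in the Gregorian calendar that is 13 August 1929 CE.

August 13, 1929 CE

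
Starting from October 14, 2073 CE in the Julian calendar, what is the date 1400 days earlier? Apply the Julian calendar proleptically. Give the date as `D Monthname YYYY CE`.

Counting 1400 days back from JDN 2478508 reaches JDN 2477108, which is 14 December 2069 CE.

14 December 2069 CE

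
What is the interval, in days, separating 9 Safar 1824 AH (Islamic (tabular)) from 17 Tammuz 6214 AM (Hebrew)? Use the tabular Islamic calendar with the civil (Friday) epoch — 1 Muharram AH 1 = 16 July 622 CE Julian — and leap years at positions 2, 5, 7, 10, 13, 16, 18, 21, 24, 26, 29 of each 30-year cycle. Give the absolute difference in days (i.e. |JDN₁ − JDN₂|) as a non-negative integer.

23072

JDN of the first date = 2594488.
JDN of the second date = 2617560.
|2617560 − 2594488| = 23072.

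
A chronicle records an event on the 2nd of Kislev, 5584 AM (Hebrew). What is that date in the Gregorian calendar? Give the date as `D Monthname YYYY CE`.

5 November 1823 CE

Julian Day Number of the source date = 2387205.
Converting JDN 2387205 to the Gregorian calendar gives 5 November 1823 CE.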